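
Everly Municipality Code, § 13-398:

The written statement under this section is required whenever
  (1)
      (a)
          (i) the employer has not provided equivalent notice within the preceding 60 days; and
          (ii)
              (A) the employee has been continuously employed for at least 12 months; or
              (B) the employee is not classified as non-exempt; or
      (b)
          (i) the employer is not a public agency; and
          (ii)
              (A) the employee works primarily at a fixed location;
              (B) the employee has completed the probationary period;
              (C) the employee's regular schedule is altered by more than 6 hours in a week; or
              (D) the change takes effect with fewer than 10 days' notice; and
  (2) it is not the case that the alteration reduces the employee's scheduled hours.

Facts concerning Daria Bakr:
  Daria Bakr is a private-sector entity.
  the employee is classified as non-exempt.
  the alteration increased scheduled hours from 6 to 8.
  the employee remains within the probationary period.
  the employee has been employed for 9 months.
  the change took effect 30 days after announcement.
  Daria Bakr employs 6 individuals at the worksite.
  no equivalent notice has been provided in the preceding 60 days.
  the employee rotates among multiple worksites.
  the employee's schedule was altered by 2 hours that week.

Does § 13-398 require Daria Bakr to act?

(i) no recent notice — satisfied.
(A) tenure ≥ 12 mo. — fails.
(B) not (non-exempt) — not met.
(ii): F OR F → false.
(a): T AND F → false.
(i) not (public agency) — met.
(A) fixed location — not met.
(B) past probation — not met.
(C) schedule shift > 6h — not met.
(D) < 10 days' notice — fails.
(ii): F OR F OR F OR F → false.
So (b) is not satisfied (T AND F).
So (1) is not satisfied (F OR F).
(2) not (hours reduced) — holds.
Overall: F AND T → false.

No — not required.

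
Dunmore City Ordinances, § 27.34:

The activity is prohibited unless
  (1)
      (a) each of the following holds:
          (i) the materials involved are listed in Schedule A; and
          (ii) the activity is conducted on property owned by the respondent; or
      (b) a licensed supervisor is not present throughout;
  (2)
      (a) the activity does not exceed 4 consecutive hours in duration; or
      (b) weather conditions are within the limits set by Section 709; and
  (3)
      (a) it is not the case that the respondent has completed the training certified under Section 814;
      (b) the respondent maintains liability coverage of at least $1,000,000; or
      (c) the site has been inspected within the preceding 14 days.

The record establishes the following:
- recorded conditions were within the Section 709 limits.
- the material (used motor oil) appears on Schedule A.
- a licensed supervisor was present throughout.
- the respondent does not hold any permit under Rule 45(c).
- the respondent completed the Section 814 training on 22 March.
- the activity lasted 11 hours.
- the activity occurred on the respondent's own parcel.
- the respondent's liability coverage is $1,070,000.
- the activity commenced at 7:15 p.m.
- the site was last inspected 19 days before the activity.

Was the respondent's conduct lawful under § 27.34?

(i) Schedule A material — satisfied.
(ii) own property — met.
(a): T AND T → true.
(b) not (supervisor present) — fails.
(1): T OR F → true.
(a) ≤ 4 hrs duration — fails.
(b) weather ok — satisfied.
So (2) is satisfied (F OR T).
(a) not (training certified) — not met.
(b) coverage ≥ $1,000,000 — met.
(c) site inspected — not satisfied.
(3) = F OR T OR F = true.
Overall: T AND T AND T → true.

Yes — lawful.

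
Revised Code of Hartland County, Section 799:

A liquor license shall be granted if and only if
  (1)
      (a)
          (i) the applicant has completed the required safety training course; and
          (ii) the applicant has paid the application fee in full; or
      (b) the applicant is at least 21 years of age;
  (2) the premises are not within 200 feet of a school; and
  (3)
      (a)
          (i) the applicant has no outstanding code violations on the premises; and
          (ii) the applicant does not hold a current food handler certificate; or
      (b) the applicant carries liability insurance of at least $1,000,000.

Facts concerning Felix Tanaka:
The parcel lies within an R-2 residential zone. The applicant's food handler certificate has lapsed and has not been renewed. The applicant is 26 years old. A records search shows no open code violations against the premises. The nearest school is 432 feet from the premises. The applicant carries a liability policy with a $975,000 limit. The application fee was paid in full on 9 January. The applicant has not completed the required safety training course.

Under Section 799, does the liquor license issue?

(i) safety training — not met.
(ii) fee paid — holds.
So (a) is not satisfied (F AND T).
(b) age ≥ 21 — met.
So (1) is satisfied (F OR T).
(2) ≥200 ft from school — holds.
(i) no code violations — met.
(ii) not (food handler cert.) — met.
(a): T AND T → true.
(b) insurance ≥ $1,000,000 — not satisfied.
(3) = T OR F = true.
So Overall is satisfied (T AND T AND T).

Yes — granted.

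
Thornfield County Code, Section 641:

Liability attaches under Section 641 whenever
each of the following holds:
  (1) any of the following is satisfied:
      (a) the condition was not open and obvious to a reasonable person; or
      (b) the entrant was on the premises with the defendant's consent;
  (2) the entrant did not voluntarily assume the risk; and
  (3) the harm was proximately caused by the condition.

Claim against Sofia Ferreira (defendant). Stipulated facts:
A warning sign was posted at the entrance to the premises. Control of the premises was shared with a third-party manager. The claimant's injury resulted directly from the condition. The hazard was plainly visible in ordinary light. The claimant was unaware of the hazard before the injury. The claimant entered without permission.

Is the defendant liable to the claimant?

No — not liable.

(a) not open/obvious — not met.
(b) consent to enter — fails.
(1): F OR F → false.
(2) no assumed risk — met.
(3) proximate cause — met.
Overall: F AND T AND T → false.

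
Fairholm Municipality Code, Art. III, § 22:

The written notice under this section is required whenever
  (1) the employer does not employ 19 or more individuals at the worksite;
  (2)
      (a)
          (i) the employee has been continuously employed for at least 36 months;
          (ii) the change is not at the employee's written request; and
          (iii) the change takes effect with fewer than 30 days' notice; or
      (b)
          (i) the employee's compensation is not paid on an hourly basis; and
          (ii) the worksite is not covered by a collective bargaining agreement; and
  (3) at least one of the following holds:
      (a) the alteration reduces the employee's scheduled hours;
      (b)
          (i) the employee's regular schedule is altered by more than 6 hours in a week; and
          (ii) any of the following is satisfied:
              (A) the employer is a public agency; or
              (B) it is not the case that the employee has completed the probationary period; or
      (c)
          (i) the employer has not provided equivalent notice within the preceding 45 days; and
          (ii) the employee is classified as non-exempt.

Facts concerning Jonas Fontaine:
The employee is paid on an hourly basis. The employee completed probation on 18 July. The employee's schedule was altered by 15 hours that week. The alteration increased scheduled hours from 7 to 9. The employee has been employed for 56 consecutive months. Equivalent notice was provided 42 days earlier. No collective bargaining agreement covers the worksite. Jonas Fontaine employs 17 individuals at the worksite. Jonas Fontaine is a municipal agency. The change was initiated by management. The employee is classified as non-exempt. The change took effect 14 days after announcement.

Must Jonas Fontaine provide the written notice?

(1) not (≥ 19 at site) — met.
(i) tenure ≥ 36 mo. — met.
(ii) not employee-requested — satisfied.
(iii) < 30 days' notice — met.
(a): T AND T AND T → true.
(i) not (hourly-paid) — not met.
(ii) no CBA — satisfied.
(b) = F AND T = false.
(2): T OR F → true.
(a) hours reduced — not met.
(i) schedule shift > 6h — met.
(A) public agency — holds.
(B) not (past probation) — not met.
(ii) = T OR F = true.
(b): T AND T → true.
(i) no recent notice — not met.
(ii) non-exempt — satisfied.
(c): F AND T → false.
(3) = F OR T OR F = true.
So Overall is satisfied (T AND T AND T).

Yes — required.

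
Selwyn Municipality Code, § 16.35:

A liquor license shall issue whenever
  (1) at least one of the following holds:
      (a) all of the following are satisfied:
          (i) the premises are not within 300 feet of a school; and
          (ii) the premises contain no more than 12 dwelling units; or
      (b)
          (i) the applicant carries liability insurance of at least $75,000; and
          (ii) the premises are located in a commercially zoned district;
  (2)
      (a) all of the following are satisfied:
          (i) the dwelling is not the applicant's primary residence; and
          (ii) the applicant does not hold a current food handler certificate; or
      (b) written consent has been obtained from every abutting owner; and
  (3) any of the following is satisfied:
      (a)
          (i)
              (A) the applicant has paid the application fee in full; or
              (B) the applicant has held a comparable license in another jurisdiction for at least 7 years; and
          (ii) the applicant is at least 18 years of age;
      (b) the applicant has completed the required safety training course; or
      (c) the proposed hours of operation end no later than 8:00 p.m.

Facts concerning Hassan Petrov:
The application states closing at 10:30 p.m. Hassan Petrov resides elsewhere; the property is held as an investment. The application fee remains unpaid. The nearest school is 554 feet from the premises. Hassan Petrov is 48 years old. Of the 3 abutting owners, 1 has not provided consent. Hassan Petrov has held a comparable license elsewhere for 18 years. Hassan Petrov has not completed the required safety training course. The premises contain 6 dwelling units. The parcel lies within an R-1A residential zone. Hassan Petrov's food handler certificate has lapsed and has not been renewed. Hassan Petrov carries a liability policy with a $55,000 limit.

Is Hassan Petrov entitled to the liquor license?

(i) ≥300 ft from school — met.
(ii) ≤ 12 units — holds.
So (a) is satisfied (T AND T).
(i) insurance ≥ $75,000 — not satisfied.
(ii) commercially zoned — not satisfied.
(b): F AND F → false.
So (1) is satisfied (T OR F).
(i) not (primary residence) — holds.
(ii) not (food handler cert.) — holds.
(a) = T AND T = true.
(b) all abutters consent — not met.
So (2) is satisfied (T OR F).
(A) fee paid — not met.
(B) prior license ≥ 7 yr — satisfied.
So (i) is satisfied (F OR T).
(ii) age ≥ 18 — holds.
(a) = T AND T = true.
(b) safety training — fails.
(c) closes by 8 p.m. — fails.
(3) = T OR F OR F = true.
Overall = T AND T AND T = true.

Yes — granted.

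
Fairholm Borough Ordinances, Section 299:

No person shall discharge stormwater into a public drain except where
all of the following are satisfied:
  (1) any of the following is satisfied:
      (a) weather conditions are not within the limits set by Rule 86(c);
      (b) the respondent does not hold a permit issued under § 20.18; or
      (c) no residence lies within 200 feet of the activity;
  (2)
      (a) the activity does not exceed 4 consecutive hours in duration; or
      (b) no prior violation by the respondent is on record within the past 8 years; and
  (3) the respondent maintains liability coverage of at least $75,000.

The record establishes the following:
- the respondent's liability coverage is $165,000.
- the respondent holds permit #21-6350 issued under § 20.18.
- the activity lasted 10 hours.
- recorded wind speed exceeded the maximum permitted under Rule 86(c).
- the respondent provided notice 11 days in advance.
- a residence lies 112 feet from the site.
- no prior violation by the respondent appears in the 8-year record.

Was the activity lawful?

Yes — lawful.

(a) not (weather ok) — satisfied.
(b) not (holds permit) — not satisfied.
(c) no residence in 200 ft — fails.
(1): T OR F OR F → true.
(a) ≤ 4 hrs duration — fails.
(b) no prior violation — satisfied.
(2): F OR T → true.
(3) coverage ≥ $75,000 — satisfied.
Overall: T AND T AND T → true.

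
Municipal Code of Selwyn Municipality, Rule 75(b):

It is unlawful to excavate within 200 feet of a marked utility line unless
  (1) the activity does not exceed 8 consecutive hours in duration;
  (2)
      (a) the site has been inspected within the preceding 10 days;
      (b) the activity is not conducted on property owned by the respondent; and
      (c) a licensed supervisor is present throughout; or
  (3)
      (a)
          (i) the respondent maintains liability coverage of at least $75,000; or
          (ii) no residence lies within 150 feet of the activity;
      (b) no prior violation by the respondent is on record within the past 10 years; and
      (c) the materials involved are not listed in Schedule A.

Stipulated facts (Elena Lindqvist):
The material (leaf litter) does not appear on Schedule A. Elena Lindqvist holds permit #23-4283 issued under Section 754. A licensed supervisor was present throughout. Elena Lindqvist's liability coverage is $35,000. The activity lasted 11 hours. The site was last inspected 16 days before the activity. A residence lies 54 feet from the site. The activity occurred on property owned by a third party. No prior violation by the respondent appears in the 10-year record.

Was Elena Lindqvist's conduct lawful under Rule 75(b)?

(1) ≤ 8 hrs duration — not met.
(a) site inspected — not met.
(b) not (own property) — satisfied.
(c) supervisor present — satisfied.
(2): F AND T AND T → false.
(i) coverage ≥ $75,000 — not met.
(ii) no residence in 150 ft — fails.
So (a) is not satisfied (F OR F).
(b) no prior violation — holds.
(c) not (Schedule A material) — holds.
(3): F AND T AND T → false.
Overall = F OR F OR F = false.

No — unlawful.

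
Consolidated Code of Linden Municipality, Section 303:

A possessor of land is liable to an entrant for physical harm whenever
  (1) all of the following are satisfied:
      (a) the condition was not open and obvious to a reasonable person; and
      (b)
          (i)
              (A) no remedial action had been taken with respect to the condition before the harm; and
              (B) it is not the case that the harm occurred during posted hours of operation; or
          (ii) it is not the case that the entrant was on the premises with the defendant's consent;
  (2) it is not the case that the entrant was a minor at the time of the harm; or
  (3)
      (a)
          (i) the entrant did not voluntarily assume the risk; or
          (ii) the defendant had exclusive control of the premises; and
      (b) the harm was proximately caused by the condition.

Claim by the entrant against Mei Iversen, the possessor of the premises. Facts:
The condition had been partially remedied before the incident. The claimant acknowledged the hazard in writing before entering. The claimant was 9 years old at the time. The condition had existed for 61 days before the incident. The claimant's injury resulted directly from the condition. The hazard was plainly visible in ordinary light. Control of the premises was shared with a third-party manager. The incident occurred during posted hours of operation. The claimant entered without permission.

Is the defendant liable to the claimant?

(a) not open/obvious — not met.
(A) no remedial action — not satisfied.
(B) not (during posted hours) — not met.
(i) = F AND F = false.
(ii) not (consent to enter) — holds.
(b) = F OR T = true.
(1) = F AND T = false.
(2) not (entrant a minor) — not met.
(i) no assumed risk — not satisfied.
(ii) exclusive control — not satisfied.
(a) = F OR F = false.
(b) proximate cause — met.
So (3) is not satisfied (F AND T).
Overall = F OR F OR F = false.

No — not liable.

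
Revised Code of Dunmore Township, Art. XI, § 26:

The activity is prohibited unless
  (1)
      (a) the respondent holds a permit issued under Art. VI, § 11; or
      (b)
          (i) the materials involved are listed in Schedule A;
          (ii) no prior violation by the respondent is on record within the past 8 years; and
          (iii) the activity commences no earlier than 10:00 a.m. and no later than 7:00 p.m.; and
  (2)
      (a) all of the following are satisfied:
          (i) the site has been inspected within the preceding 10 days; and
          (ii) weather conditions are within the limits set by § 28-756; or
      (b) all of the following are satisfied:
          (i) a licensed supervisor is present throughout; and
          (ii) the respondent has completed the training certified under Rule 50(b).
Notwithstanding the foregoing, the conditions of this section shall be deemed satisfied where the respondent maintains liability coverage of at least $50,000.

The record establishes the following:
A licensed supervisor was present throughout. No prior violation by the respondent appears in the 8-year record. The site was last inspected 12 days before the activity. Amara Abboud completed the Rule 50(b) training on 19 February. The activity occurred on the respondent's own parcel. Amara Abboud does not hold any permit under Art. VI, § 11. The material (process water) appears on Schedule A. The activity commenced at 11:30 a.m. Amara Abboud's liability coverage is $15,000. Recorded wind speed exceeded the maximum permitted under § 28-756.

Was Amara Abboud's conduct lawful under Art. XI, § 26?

(a) holds permit — not satisfied.
(i) Schedule A material — met.
(ii) no prior violation — satisfied.
(iii) start within hours — holds.
(b): T AND T AND T → true.
So (1) is satisfied (F OR T).
(i) site inspected — not met.
(ii) weather ok — not met.
So (a) is not satisfied (F AND F).
(i) supervisor present — holds.
(ii) training certified — holds.
(b) = T AND T = true.
(2): F OR T → true.
Overall: T AND T → true.
Exception (coverage ≥ $50,000) — not satisfied.
Result: main true OR exception false → true.

Yes — lawful.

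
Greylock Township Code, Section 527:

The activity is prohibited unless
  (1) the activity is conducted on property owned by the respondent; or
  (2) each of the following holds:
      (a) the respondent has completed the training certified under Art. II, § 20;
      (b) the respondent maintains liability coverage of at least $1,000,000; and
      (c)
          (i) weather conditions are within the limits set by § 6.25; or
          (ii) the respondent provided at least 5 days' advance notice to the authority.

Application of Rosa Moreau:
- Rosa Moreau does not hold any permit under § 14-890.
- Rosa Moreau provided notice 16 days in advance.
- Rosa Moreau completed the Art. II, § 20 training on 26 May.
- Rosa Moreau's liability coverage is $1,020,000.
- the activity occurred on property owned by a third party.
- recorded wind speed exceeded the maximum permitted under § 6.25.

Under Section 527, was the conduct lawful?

(1) own property — not met.
(a) training certified — satisfied.
(b) coverage ≥ $1,000,000 — holds.
(i) weather ok — not satisfied.
(ii) ≥5 days' notice — met.
(c): F OR T → true.
(2): T AND T AND T → true.
Overall = F OR T = true.

Yes — lawful.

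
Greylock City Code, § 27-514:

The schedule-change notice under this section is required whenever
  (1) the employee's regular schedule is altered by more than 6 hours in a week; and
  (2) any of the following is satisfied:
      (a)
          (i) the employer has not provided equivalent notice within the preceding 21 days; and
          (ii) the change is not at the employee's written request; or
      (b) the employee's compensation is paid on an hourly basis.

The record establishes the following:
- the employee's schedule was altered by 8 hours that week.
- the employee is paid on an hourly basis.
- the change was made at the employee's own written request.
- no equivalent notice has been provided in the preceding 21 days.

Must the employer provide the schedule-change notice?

Yes — required.

(1) schedule shift > 6h — holds.
(i) no recent notice — holds.
(ii) not employee-requested — not met.
So (a) is not satisfied (T AND F).
(b) hourly-paid — satisfied.
(2): F OR T → true.
Overall = T AND T = true.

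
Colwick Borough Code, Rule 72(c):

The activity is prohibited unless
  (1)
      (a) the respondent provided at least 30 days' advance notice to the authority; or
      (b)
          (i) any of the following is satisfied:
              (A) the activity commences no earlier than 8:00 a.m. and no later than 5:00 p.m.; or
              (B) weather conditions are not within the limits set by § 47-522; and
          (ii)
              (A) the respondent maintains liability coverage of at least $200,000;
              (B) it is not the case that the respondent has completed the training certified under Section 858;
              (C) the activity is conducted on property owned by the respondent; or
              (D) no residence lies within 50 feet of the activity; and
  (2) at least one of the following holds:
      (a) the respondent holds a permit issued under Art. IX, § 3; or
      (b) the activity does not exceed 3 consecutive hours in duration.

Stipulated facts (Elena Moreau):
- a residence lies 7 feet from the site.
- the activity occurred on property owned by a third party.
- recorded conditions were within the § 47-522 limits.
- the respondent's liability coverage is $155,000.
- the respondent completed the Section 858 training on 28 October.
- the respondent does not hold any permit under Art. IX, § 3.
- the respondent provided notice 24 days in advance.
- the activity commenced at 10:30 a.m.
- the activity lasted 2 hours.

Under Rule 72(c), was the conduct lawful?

(a) ≥30 days' notice — not satisfied.
(A) start within hours — satisfied.
(B) not (weather ok) — not satisfied.
(i) = T OR F = true.
(A) coverage ≥ $200,000 — not met.
(B) not (training certified) — fails.
(C) own property — not met.
(D) no residence in 50 ft — fails.
So (ii) is not satisfied (F OR F OR F OR F).
(b): T AND F → false.
(1): F OR F → false.
(a) holds permit — not satisfied.
(b) ≤ 3 hrs duration — holds.
(2): F OR T → true.
Overall: F AND T → false.

No — unlawful.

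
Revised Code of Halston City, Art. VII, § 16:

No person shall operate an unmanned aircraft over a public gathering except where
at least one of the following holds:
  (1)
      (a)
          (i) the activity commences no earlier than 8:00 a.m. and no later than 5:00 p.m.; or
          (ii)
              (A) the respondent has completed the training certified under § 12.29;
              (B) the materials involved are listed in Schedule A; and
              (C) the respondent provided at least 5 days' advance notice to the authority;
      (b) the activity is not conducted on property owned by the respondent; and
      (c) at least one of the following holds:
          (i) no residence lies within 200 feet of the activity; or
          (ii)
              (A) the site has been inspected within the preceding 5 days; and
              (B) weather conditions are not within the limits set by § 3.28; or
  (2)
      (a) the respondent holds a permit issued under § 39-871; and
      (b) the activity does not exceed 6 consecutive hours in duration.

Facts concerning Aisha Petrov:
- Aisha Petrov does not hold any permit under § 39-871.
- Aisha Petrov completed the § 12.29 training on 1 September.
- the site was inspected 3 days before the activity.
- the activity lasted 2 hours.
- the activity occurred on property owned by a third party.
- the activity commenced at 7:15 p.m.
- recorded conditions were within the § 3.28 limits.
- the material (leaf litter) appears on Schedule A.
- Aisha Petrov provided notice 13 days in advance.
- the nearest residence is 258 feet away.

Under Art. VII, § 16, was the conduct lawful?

(i) start within hours — not satisfied.
(A) training certified — satisfied.
(B) Schedule A material — satisfied.
(C) ≥5 days' notice — satisfied.
(ii): T AND T AND T → true.
(a) = F OR T = true.
(b) not (own property) — satisfied.
(i) no residence in 200 ft — met.
(A) site inspected — satisfied.
(B) not (weather ok) — fails.
(ii) = T AND F = false.
So (c) is satisfied (T OR F).
(1): T AND T AND T → true.
(a) holds permit — not met.
(b) ≤ 6 hrs duration — met.
(2): F AND T → false.
Overall = T OR F = true.

Yes — lawful.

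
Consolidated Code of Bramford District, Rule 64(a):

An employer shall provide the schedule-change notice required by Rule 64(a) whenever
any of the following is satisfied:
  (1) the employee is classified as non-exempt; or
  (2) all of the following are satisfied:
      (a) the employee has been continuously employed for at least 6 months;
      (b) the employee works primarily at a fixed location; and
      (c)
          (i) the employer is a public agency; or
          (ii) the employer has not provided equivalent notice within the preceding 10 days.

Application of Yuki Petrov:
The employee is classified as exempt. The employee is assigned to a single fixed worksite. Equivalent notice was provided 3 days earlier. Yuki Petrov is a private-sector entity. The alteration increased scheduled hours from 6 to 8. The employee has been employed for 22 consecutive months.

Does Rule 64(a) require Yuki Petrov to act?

No — not required.

(1) non-exempt — not met.
(a) tenure ≥ 6 mo. — satisfied.
(b) fixed location — satisfied.
(i) public agency — not met.
(ii) no recent notice — fails.
So (c) is not satisfied (F OR F).
So (2) is not satisfied (T AND T AND F).
So Overall is not satisfied (F OR F).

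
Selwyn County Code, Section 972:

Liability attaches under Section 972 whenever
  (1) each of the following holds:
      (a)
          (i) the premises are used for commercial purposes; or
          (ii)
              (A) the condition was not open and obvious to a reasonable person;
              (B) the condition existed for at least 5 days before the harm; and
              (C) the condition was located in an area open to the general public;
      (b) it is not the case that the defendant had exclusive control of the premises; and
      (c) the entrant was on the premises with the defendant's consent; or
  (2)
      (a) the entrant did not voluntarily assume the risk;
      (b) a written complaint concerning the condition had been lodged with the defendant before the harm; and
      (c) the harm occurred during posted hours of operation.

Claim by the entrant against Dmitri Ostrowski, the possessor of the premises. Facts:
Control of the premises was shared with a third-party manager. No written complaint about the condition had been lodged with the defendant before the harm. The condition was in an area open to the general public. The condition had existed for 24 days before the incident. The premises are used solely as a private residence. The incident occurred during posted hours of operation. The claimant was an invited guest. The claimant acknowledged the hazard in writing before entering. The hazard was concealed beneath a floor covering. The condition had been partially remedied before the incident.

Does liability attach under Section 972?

Yes — liable.

(i) commercial use — not met.
(A) not open/obvious — holds.
(B) condition ≥5 days old — met.
(C) public area — holds.
So (ii) is satisfied (T AND T AND T).
(a) = F OR T = true.
(b) not (exclusive control) — holds.
(c) consent to enter — met.
(1): T AND T AND T → true.
(a) no assumed risk — not satisfied.
(b) complaint lodged — not met.
(c) during posted hours — met.
So (2) is not satisfied (F AND F AND T).
So Overall is satisfied (T OR F).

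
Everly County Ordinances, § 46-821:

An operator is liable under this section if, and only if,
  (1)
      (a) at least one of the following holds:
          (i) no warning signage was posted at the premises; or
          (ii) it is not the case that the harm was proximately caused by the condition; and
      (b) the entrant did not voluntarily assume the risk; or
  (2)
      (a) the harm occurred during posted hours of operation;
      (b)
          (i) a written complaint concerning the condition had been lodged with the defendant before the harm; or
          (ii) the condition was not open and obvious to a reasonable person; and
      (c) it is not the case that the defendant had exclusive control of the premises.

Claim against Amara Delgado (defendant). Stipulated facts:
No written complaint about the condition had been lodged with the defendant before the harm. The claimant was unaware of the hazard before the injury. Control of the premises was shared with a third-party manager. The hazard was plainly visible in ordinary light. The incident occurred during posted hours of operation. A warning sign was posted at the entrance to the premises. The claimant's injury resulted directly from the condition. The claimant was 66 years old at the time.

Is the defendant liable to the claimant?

No — not liable.

(i) no signage posted — not satisfied.
(ii) not (proximate cause) — not satisfied.
(a): F OR F → false.
(b) no assumed risk — holds.
So (1) is not satisfied (F AND T).
(a) during posted hours — met.
(i) complaint lodged — not satisfied.
(ii) not open/obvious — not met.
(b) = F OR F = false.
(c) not (exclusive control) — met.
(2) = T AND F AND T = false.
Overall = F OR F = false.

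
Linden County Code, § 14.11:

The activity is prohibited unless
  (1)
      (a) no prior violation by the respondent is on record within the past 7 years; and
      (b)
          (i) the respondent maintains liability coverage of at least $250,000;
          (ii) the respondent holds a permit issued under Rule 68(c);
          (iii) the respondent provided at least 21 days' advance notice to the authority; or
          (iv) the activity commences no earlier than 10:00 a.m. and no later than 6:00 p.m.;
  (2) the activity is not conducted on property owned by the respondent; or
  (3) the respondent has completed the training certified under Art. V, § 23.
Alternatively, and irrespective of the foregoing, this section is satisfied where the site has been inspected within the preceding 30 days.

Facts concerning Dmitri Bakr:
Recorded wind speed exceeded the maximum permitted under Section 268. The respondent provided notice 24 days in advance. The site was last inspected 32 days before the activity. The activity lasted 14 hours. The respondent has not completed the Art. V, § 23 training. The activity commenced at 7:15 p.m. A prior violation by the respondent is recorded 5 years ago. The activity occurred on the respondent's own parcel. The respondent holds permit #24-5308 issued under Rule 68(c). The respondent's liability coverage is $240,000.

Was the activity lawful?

No — unlawful.

(a) no prior violation — not met.
(i) coverage ≥ $250,000 — not met.
(ii) holds permit — met.
(iii) ≥21 days' notice — satisfied.
(iv) start within hours — not satisfied.
So (b) is satisfied (F OR T OR T OR F).
So (1) is not satisfied (F AND T).
(2) not (own property) — fails.
(3) training certified — not met.
Overall = F OR F OR F = false.
Exception (site inspected) — not satisfied.
Result: main false OR exception false → false.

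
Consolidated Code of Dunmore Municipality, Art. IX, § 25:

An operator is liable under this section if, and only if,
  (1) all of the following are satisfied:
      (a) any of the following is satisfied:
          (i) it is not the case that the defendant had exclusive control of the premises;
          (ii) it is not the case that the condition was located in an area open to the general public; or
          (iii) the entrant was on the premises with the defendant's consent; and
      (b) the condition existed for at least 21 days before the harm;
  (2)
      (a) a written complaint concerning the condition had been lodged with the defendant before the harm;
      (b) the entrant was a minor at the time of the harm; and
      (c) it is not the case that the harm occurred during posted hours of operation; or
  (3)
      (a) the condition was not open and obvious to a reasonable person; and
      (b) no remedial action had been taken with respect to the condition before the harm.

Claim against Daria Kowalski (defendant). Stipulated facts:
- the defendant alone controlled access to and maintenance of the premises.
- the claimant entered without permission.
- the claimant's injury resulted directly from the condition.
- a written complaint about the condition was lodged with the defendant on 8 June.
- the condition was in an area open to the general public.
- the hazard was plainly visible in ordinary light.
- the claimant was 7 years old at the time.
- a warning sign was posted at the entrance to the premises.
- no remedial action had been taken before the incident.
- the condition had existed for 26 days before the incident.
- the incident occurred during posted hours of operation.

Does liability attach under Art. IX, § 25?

(i) not (exclusive control) — fails.
(ii) not (public area) — not satisfied.
(iii) consent to enter — fails.
(a) = F OR F OR F = false.
(b) condition ≥21 days old — holds.
So (1) is not satisfied (F AND T).
(a) complaint lodged — met.
(b) entrant a minor — holds.
(c) not (during posted hours) — fails.
(2) = T AND T AND F = false.
(a) not open/obvious — not met.
(b) no remedial action — met.
(3): F AND T → false.
Overall = F OR F OR F = false.

No — not liable.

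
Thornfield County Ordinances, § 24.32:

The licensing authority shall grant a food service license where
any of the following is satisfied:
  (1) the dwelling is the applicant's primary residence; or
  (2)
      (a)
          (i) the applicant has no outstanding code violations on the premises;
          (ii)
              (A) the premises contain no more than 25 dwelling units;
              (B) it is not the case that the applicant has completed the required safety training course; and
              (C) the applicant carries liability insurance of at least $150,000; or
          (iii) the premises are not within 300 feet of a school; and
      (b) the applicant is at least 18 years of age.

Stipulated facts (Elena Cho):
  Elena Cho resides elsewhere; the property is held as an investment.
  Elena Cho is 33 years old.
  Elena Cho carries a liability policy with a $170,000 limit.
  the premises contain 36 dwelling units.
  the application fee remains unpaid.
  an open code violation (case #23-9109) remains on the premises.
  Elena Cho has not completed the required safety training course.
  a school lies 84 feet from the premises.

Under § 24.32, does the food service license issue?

No — denied.

(1) primary residence — fails.
(i) no code violations — not met.
(A) ≤ 25 units — not satisfied.
(B) not (safety training) — satisfied.
(C) insurance ≥ $150,000 — satisfied.
(ii) = F AND T AND T = false.
(iii) ≥300 ft from school — not met.
So (a) is not satisfied (F OR F OR F).
(b) age ≥ 18 — satisfied.
(2) = F AND T = false.
So Overall is not satisfied (F OR F).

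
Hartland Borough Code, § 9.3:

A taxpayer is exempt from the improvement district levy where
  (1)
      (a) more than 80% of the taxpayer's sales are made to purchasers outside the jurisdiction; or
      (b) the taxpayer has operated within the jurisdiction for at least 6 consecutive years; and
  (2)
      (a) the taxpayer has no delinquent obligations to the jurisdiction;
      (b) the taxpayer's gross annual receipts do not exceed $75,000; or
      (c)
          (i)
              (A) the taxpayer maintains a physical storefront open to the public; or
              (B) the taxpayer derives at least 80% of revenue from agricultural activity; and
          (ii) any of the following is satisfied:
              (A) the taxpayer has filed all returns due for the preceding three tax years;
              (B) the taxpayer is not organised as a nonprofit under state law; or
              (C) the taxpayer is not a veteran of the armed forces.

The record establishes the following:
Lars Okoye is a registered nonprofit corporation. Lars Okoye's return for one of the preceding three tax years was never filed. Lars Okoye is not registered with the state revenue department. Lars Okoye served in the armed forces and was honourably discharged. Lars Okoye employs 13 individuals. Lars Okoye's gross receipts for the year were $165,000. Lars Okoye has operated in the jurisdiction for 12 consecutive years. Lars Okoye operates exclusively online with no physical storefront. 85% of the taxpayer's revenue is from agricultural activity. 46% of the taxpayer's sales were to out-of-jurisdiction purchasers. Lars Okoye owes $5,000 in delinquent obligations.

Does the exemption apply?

(a) >80% out-of-jur. sales — not met.
(b) ≥ 6 yrs in jurisdiction — holds.
(1): F OR T → true.
(a) no delinquency — not satisfied.
(b) receipts ≤ $75,000 — fails.
(A) has storefront — fails.
(B) ≥80% agricultural — met.
(i): F OR T → true.
(A) returns current — not satisfied.
(B) not (nonprofit) — fails.
(C) not (veteran) — not met.
(ii): F OR F OR F → false.
(c): T AND F → false.
(2): F OR F OR F → false.
So Overall is not satisfied (T AND F).

No — not exempt.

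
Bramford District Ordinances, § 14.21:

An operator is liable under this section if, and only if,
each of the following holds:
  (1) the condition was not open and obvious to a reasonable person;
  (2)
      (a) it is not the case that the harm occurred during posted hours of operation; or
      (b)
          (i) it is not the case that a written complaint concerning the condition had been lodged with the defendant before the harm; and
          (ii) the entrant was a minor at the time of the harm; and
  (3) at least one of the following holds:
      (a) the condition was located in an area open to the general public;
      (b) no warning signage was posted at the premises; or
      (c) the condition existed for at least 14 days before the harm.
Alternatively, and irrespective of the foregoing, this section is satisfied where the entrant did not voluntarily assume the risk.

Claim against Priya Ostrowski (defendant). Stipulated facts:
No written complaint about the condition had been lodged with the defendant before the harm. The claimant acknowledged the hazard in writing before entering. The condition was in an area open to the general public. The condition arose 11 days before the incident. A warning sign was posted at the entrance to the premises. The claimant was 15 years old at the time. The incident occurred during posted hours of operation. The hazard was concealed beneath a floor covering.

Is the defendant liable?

Yes — liable.

(1) not open/obvious — holds.
(a) not (during posted hours) — not satisfied.
(i) not (complaint lodged) — met.
(ii) entrant a minor — holds.
So (b) is satisfied (T AND T).
(2): F OR T → true.
(a) public area — satisfied.
(b) no signage posted — not satisfied.
(c) condition ≥14 days old — not satisfied.
(3): T OR F OR F → true.
Overall = T AND T AND T = true.
Exception (no assumed risk) — not satisfied.
Result: main true OR exception false → true.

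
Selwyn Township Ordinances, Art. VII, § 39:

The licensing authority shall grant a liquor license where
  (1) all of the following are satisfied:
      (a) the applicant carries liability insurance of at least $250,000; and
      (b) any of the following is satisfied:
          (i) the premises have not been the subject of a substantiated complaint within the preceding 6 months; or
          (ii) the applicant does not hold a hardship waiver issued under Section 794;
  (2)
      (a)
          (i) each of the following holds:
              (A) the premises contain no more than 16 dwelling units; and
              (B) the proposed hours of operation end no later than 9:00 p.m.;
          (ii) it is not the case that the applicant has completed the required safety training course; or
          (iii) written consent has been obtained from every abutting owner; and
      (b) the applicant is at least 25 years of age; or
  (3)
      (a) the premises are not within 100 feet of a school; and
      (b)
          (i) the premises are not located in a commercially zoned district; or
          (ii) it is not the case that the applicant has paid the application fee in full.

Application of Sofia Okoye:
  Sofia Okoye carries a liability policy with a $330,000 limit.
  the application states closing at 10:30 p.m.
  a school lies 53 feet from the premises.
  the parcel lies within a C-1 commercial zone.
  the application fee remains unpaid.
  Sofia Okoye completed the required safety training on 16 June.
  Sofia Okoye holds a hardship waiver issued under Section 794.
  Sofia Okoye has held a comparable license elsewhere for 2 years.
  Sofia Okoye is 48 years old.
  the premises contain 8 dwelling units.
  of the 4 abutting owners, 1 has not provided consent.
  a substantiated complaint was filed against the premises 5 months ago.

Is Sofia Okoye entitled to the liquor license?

(a) insurance ≥ $250,000 — met.
(i) no complaint in 6 mo. — not satisfied.
(ii) not (hardship waiver) — fails.
So (b) is not satisfied (F OR F).
(1): T AND F → false.
(A) ≤ 16 units — holds.
(B) closes by 9 p.m. — not met.
(i): T AND F → false.
(ii) not (safety training) — fails.
(iii) all abutters consent — not satisfied.
So (a) is not satisfied (F OR F OR F).
(b) age ≥ 25 — met.
So (2) is not satisfied (F AND T).
(a) ≥100 ft from school — not met.
(i) not (commercially zoned) — not satisfied.
(ii) not (fee paid) — satisfied.
(b): F OR T → true.
So (3) is not satisfied (F AND T).
Overall: F OR F OR F → false.

No — denied.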